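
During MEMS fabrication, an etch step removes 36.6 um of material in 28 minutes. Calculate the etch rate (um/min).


Step 1: Etch rate = depth / time
Step 2: rate = 36.6 / 28
rate = 1.307 um/min


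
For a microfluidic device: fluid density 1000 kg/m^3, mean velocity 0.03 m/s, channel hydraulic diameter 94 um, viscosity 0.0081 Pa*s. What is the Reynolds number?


Step 1: Convert Dh to meters: Dh = 94e-6 m
Step 2: Re = rho * v * Dh / mu
Re = 1000 * 0.03 * 94e-6 / 0.0081
Re = 0.348


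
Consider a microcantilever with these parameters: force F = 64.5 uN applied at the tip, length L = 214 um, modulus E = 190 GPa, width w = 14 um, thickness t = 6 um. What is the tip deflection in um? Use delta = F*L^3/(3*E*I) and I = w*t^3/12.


Step 1: Calculate the second moment of area.
I = w * t^3 / 12 = 14 * 6^3 / 12 = 252.0 um^4
Step 2: Convert E to consistent units (1 GPa = 1000 uN/um^2).
E = 190 GPa = 190000 uN/um^2
Step 3: Calculate tip deflection.
delta = F * L^3 / (3 * E * I)
delta = 64.5 * 214^3 / (3 * 190000 * 252.0)
delta = 4.4007 um


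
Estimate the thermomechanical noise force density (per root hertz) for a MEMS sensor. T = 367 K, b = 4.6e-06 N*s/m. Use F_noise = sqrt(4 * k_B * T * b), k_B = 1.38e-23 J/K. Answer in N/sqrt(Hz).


Step 1: Compute 4 * k_B * T * b
= 4 * 1.38e-23 * 367 * 4.6e-06
= 9.3189e-26 N^2/Hz
Step 2: F_noise = sqrt(9.3189e-26)
F_noise = 3.05e-13 N/sqrt(Hz)


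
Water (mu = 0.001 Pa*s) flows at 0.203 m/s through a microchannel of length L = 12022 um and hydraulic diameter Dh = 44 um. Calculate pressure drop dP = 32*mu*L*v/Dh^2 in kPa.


Step 1: Convert to SI: L = 12022e-6 m, Dh = 44e-6 m
Step 2: dP = 32 * 0.001 * 12022e-6 * 0.203 / (44e-6)^2
Step 3: dP = 40338.28 Pa
Step 4: Convert to kPa: dP = 40.34 kPa


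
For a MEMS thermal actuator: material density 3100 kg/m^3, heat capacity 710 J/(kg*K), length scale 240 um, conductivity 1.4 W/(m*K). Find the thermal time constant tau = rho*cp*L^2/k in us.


Step 1: Convert L to m: L = 240e-6 m
Step 2: L^2 = (240e-6)^2 = 5.76e-08 m^2
Step 3: tau = 3100 * 710 * 5.76e-08 / 1.4 = 9.055542857e-02 s
Step 4: Convert to microseconds (multiply by 1e6).
tau = 90555.429 us


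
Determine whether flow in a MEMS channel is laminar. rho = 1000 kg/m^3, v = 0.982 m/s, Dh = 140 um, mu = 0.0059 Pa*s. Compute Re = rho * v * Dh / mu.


Step 1: Convert Dh to meters: Dh = 140e-6 m
Step 2: Re = rho * v * Dh / mu
Re = 1000 * 0.982 * 140e-6 / 0.0059
Re = 23.302
Since Re = 23.302 is below ~2300, the flow is laminar.


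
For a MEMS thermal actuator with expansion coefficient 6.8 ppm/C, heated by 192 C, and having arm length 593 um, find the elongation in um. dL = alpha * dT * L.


Step 1: Convert CTE: alpha = 6.8 ppm/C = 6.8e-6 /C
Step 2: dL = 6.8e-6 * 192 * 593
dL = 0.7742 um


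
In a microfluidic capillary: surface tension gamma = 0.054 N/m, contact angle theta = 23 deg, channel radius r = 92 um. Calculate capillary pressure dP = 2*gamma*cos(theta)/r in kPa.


Step 1: cos(23 deg) = 0.9205
Step 2: Convert r to m: r = 92e-6 m
Step 3: dP = 2 * 0.054 * 0.9205 / 92e-6 = 1080.6 Pa
Step 4: Convert Pa to kPa (divide by 1000).
dP = 1.08 kPa


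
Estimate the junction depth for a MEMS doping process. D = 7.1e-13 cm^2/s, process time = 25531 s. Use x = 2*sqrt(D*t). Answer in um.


Step 1: Compute D*t = 7.1e-13 * 25531 = 1.812701e-08 cm^2
Step 2: sqrt(D*t) = 1.34637e-04 cm
Step 3: x = 2 * 1.34637e-04 cm = 2.69274e-04 cm
Step 4: Convert to um (1 cm = 1e4 um): x = 2.693 um


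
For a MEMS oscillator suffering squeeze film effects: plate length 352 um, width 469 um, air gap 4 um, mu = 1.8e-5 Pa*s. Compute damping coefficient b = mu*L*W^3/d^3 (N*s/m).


Step 1: Convert to SI.
L = 352e-6 m, W = 469e-6 m, d = 4e-6 m
Step 2: W^3 = (469e-6)^3 = 1.03e-10 m^3
Step 3: d^3 = (4e-6)^3 = 6.40e-17 m^3
Step 4: b = 1.8e-5 * 352e-6 * 1.03e-10 / 6.40e-17
b = 1.02e-02 N*s/m


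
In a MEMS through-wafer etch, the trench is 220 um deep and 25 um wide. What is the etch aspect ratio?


Step 1: AR = depth / width
Step 2: AR = 220 / 25
AR = 8.8


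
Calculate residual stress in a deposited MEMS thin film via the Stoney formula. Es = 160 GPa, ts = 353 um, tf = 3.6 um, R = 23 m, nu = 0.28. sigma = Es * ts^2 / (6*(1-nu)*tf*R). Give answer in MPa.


Step 1: Compute numerator: Es * ts^2 = 160 * 353^2 = 19937440 (GPa*um^2)
Step 2: Compute denominator (R in um): 6*(1-nu)*tf*R = 6*0.72*3.6*23e6 = 357696000.0 (um^2)
Step 3: sigma (GPa) = 19937440 / 357696000.0 = 5.5739e-02 GPa
Step 4: Convert to MPa (x1000): sigma = 55.7 MPa


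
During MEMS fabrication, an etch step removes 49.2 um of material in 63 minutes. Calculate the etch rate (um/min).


Step 1: Etch rate = depth / time
Step 2: rate = 49.2 / 63
rate = 0.781 um/min


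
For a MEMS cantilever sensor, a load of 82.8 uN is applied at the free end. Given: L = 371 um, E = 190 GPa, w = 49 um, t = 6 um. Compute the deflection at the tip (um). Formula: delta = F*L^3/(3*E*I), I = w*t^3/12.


Step 1: Calculate the second moment of area.
I = w * t^3 / 12 = 49 * 6^3 / 12 = 882.0 um^4
Step 2: Convert E to consistent units (1 GPa = 1000 uN/um^2).
E = 190 GPa = 190000 uN/um^2
Step 3: Calculate tip deflection.
delta = F * L^3 / (3 * E * I)
delta = 82.8 * 371^3 / (3 * 190000 * 882.0)
delta = 8.4102 um


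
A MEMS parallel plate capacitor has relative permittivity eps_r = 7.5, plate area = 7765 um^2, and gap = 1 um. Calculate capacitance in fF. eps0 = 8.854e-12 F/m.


Step 1: Convert area to m^2: A = 7765e-12 m^2
Step 2: Convert gap to m: d = 1e-6 m
Step 3: C = eps0 * eps_r * A / d
C = 8.854e-12 * 7.5 * 7765e-12 / 1e-6
Step 4: Convert to fF (multiply by 1e15).
C = 515.63 fF


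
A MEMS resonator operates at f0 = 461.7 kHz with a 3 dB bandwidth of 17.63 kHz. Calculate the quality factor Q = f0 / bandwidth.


Step 1: Q = f0 / bandwidth
Step 2: Q = 461.7 / 17.63
Q = 26.2


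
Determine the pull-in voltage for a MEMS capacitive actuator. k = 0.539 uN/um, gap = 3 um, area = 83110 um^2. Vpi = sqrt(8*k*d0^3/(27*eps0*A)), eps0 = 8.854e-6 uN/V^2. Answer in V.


Step 1: Compute numerator: 8 * k * d0^3 = 8 * 0.539 * 3^3 = 116.424
Step 2: Compute denominator: 27 * eps0 * A = 27 * 8.854e-6 * 83110 = 19.86811
Step 3: Vpi = sqrt(116.424 / 19.86811)
Vpi = 2.42 V


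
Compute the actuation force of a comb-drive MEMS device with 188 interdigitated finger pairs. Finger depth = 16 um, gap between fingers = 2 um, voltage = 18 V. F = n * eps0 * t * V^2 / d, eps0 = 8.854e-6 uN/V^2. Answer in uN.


Step 1: Parameters: n=188, eps0=8.854e-6 uN/V^2, t=16 um, V=18 V, d=2 um
Step 2: V^2 = 324
Step 3: F = 188 * 8.854e-6 * 16 * 324 / 2
F = 4.315 uN


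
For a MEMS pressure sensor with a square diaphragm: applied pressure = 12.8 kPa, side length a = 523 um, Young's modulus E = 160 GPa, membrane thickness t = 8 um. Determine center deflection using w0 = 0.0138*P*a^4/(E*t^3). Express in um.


Step 1: Convert pressure to compatible units (E is in GPa, so P in GPa).
P = 12.8 kPa = 12.8e-6 GPa
Step 2: Compute numerator: 0.0138 * P * a^4.
a^4 = 523^4 = 74818113841
numerator = 0.0138 * 12.8e-6 * 74818113841 = 1.32159e+04
Step 3: Compute denominator: E * t^3 = 160 * 8^3 = 81920
Step 4: w0 = numerator / denominator = 1.32159e+04 / 81920 = 0.1613 um


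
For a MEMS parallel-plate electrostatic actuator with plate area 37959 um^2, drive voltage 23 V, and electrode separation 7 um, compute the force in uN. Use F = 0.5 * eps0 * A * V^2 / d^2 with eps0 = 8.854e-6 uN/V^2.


Step 1: Identify parameters.
eps0 = 8.854e-6 uN/V^2, A = 37959 um^2, V = 23 V, d = 7 um
Step 2: Compute V^2 = 23^2 = 529
Step 3: Compute d^2 = 7^2 = 49
Step 4: F = 0.5 * 8.854e-6 * 37959 * 529 / 49
F = 1.814 uN


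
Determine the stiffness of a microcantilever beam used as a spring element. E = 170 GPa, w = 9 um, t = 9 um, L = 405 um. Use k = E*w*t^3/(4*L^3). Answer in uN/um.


Step 1: Convert E to consistent units (1 GPa = 1000 uN/um^2).
E = 170 GPa = 170000 uN/um^2
Step 2: Compute t^3 = 9^3 = 729
Step 3: Compute L^3 = 405^3 = 66430125
Step 4: k = 170000 * 9 * 729 / (4 * 66430125)
k = 4.1975 uN/um


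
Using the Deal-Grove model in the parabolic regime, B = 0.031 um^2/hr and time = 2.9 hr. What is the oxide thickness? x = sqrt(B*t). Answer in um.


Step 1: Compute B*t = 0.031 * 2.9 = 0.0899
Step 2: x = sqrt(0.0899)
x = 0.3 um


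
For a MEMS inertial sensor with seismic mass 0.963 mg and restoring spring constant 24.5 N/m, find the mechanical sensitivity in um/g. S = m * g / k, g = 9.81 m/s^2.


Step 1: Convert mass: m = 0.963 mg = 9.63e-07 kg
Step 2: S = m * g / k = 9.63e-07 * 9.81 / 24.5
Step 3: S = 3.86e-07 m/g
Step 4: Convert to um/g: S = 0.386 um/g


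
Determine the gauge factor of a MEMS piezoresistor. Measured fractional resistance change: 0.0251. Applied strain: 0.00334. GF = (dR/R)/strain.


Step 1: Identify values.
dR/R = 0.0251, strain = 0.00334
Step 2: GF = (dR/R) / strain = 0.0251 / 0.00334
GF = 7.5


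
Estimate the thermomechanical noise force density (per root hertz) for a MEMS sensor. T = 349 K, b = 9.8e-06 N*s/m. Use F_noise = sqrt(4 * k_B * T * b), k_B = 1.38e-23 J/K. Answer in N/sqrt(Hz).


Step 1: Compute 4 * k_B * T * b
= 4 * 1.38e-23 * 349 * 9.8e-06
= 1.8880e-25 N^2/Hz
Step 2: F_noise = sqrt(1.8880e-25)
F_noise = 4.35e-13 N/sqrt(Hz)


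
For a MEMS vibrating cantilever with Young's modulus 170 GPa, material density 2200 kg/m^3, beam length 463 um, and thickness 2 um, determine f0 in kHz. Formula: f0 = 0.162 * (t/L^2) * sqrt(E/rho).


Step 1: Convert units to SI.
t_SI = 2e-6 m, L_SI = 463e-6 m
Step 2: Calculate sqrt(E/rho).
sqrt(170e9 / 2200) = 8790.49 m/s
Step 3: Compute f0.
f0 = 0.162 * 2e-6 / (463e-6)^2 * 8790.49 = 13286.1 Hz = 13.29 kHz


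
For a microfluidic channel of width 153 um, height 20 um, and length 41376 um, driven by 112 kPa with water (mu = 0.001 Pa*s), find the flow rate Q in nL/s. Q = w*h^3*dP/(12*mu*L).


Step 1: Convert all dimensions to SI (meters).
w = 153e-6 m, h = 20e-6 m, L = 41376e-6 m, dP = 112e3 Pa
Step 2: Q = w * h^3 * dP / (12 * mu * L)
Q = 153e-6 * (20e-6)^3 * 112e3 / (12 * 0.001 * 41376e-6) = 2.7610209e-10 m^3/s
Step 3: Convert Q from m^3/s to nL/s (1 m^3 = 1e12 nL, so multiply by 1e12).
Q = 276.102 nL/s


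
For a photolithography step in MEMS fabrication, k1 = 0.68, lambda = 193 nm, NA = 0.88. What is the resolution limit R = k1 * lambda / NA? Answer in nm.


Step 1: Identify values: k1 = 0.68, lambda = 193 nm, NA = 0.88
Step 2: R = k1 * lambda / NA
R = 0.68 * 193 / 0.88
R = 149.1 nm


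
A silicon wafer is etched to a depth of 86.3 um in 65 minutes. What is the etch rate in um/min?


Step 1: Etch rate = depth / time
Step 2: rate = 86.3 / 65
rate = 1.328 um/min


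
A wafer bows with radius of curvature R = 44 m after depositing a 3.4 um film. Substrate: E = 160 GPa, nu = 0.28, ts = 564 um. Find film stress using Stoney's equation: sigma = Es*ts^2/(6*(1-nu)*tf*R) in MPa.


Step 1: Compute numerator: Es * ts^2 = 160 * 564^2 = 50895360 (GPa*um^2)
Step 2: Compute denominator (R in um): 6*(1-nu)*tf*R = 6*0.72*3.4*44e6 = 646272000.0 (um^2)
Step 3: sigma (GPa) = 50895360 / 646272000.0 = 7.8752e-02 GPa
Step 4: Convert to MPa (x1000): sigma = 78.8 MPa


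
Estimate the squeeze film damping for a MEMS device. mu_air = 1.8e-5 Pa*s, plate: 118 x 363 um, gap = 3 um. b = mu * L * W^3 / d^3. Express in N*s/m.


Step 1: Convert to SI.
L = 118e-6 m, W = 363e-6 m, d = 3e-6 m
Step 2: W^3 = (363e-6)^3 = 4.78e-11 m^3
Step 3: d^3 = (3e-6)^3 = 2.70e-17 m^3
Step 4: b = 1.8e-5 * 118e-6 * 4.78e-11 / 2.70e-17
b = 3.76e-03 N*s/m


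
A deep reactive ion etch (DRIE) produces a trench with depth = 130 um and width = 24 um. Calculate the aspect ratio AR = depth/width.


Step 1: AR = depth / width
Step 2: AR = 130 / 24
AR = 5.4


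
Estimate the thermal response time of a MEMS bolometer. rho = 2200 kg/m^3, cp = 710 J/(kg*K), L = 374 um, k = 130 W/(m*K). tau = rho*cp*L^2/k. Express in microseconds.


Step 1: Convert L to m: L = 374e-6 m
Step 2: L^2 = (374e-6)^2 = 1.39876e-07 m^2
Step 3: tau = 2200 * 710 * 1.39876e-07 / 130 = 1.68066394e-03 s
Step 4: Convert to microseconds (multiply by 1e6).
tau = 1680.664 us


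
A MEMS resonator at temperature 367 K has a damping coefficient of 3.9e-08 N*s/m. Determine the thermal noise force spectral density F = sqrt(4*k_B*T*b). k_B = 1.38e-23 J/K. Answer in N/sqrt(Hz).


Step 1: Compute 4 * k_B * T * b
= 4 * 1.38e-23 * 367 * 3.9e-08
= 7.9008e-28 N^2/Hz
Step 2: F_noise = sqrt(7.9008e-28)
F_noise = 2.81e-14 N/sqrt(Hz)


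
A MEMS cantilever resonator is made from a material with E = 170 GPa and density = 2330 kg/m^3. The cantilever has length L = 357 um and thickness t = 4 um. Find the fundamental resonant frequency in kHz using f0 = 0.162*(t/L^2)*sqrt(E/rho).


Step 1: Convert units to SI.
t_SI = 4e-6 m, L_SI = 357e-6 m
Step 2: Calculate sqrt(E/rho).
sqrt(170e9 / 2330) = 8541.74 m/s
Step 3: Compute f0.
f0 = 0.162 * 4e-6 / (357e-6)^2 * 8541.74 = 43429.5 Hz = 43.43 kHz


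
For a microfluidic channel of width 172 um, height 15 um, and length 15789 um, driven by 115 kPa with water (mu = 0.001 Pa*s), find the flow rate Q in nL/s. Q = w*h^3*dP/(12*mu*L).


Step 1: Convert all dimensions to SI (meters).
w = 172e-6 m, h = 15e-6 m, L = 15789e-6 m, dP = 115e3 Pa
Step 2: Q = w * h^3 * dP / (12 * mu * L)
Q = 172e-6 * (15e-6)^3 * 115e3 / (12 * 0.001 * 15789e-6) = 3.5234182e-10 m^3/s
Step 3: Convert Q from m^3/s to nL/s (1 m^3 = 1e12 nL, so multiply by 1e12).
Q = 352.342 nL/s


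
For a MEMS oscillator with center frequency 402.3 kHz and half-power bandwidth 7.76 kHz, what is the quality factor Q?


Step 1: Q = f0 / bandwidth
Step 2: Q = 402.3 / 7.76
Q = 51.8


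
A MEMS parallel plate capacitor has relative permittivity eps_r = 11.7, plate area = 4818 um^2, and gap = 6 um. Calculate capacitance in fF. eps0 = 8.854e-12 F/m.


Step 1: Convert area to m^2: A = 4818e-12 m^2
Step 2: Convert gap to m: d = 6e-6 m
Step 3: C = eps0 * eps_r * A / d
C = 8.854e-12 * 11.7 * 4818e-12 / 6e-6
Step 4: Convert to fF (multiply by 1e15).
C = 83.18 fF


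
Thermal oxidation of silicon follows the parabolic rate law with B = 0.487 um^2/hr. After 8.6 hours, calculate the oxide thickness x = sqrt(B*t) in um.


Step 1: Compute B*t = 0.487 * 8.6 = 4.1882
Step 2: x = sqrt(4.1882)
x = 2.047 um


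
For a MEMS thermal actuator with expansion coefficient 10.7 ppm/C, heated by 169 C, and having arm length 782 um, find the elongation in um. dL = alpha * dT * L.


Step 1: Convert CTE: alpha = 10.7 ppm/C = 10.7e-6 /C
Step 2: dL = 10.7e-6 * 169 * 782
dL = 1.4141 um


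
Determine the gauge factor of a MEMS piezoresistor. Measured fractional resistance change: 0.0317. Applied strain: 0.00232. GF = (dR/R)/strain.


Step 1: Identify values.
dR/R = 0.0317, strain = 0.00232
Step 2: GF = (dR/R) / strain = 0.0317 / 0.00232
GF = 13.7


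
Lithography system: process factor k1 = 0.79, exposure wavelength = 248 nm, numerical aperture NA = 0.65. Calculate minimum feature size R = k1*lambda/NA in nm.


Step 1: Identify values: k1 = 0.79, lambda = 248 nm, NA = 0.65
Step 2: R = k1 * lambda / NA
R = 0.79 * 248 / 0.65
R = 301.4 nm


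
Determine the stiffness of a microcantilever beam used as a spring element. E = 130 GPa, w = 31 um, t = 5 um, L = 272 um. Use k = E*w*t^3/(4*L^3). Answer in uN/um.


Step 1: Convert E to consistent units (1 GPa = 1000 uN/um^2).
E = 130 GPa = 130000 uN/um^2
Step 2: Compute t^3 = 5^3 = 125
Step 3: Compute L^3 = 272^3 = 20123648
Step 4: k = 130000 * 31 * 125 / (4 * 20123648)
k = 6.2582 uN/um


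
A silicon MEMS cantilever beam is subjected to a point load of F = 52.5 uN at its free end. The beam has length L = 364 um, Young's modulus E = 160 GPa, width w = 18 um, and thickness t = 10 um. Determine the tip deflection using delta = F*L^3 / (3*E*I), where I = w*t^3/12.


Step 1: Calculate the second moment of area.
I = w * t^3 / 12 = 18 * 10^3 / 12 = 1500.0 um^4
Step 2: Convert E to consistent units (1 GPa = 1000 uN/um^2).
E = 160 GPa = 160000 uN/um^2
Step 3: Calculate tip deflection.
delta = F * L^3 / (3 * E * I)
delta = 52.5 * 364^3 / (3 * 160000 * 1500.0)
delta = 3.5167 um


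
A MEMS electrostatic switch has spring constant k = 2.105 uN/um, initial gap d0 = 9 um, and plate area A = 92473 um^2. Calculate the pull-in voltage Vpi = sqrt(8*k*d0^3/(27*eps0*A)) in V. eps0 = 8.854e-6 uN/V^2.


Step 1: Compute numerator: 8 * k * d0^3 = 8 * 2.105 * 9^3 = 12276.36
Step 2: Compute denominator: 27 * eps0 * A = 27 * 8.854e-6 * 92473 = 22.10641
Step 3: Vpi = sqrt(12276.36 / 22.10641)
Vpi = 23.57 V


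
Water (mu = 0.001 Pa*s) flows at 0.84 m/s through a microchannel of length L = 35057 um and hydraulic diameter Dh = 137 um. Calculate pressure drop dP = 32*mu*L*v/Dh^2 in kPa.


Step 1: Convert to SI: L = 35057e-6 m, Dh = 137e-6 m
Step 2: dP = 32 * 0.001 * 35057e-6 * 0.84 / (137e-6)^2
Step 3: dP = 50206.84 Pa
Step 4: Convert to kPa: dP = 50.21 kPa


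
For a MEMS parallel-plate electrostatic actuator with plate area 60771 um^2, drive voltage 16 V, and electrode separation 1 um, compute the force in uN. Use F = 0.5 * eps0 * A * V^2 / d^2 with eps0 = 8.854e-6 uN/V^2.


Step 1: Identify parameters.
eps0 = 8.854e-6 uN/V^2, A = 60771 um^2, V = 16 V, d = 1 um
Step 2: Compute V^2 = 16^2 = 256
Step 3: Compute d^2 = 1^2 = 1
Step 4: F = 0.5 * 8.854e-6 * 60771 * 256 / 1
F = 68.873 uN


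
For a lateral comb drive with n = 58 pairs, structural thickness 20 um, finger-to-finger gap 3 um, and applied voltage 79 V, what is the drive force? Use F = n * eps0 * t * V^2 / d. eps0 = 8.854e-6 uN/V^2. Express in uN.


Step 1: Parameters: n=58, eps0=8.854e-6 uN/V^2, t=20 um, V=79 V, d=3 um
Step 2: V^2 = 6241
Step 3: F = 58 * 8.854e-6 * 20 * 6241 / 3
F = 21.366 uN


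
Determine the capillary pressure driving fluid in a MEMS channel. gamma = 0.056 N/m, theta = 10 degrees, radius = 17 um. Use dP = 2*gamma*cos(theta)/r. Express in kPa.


Step 1: cos(10 deg) = 0.9848
Step 2: Convert r to m: r = 17e-6 m
Step 3: dP = 2 * 0.056 * 0.9848 / 17e-6 = 6488.1 Pa
Step 4: Convert Pa to kPa (divide by 1000).
dP = 6.49 kPa


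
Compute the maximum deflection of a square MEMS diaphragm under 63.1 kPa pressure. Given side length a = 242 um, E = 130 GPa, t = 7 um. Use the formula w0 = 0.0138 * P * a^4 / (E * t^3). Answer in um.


Step 1: Convert pressure to compatible units (E is in GPa, so P in GPa).
P = 63.1 kPa = 63.1e-6 GPa
Step 2: Compute numerator: 0.0138 * P * a^4.
a^4 = 242^4 = 3429742096
numerator = 0.0138 * 63.1e-6 * 3429742096 = 2.987e+03
Step 3: Compute denominator: E * t^3 = 130 * 7^3 = 44590
Step 4: w0 = numerator / denominator = 2.987e+03 / 44590 = 0.067 um


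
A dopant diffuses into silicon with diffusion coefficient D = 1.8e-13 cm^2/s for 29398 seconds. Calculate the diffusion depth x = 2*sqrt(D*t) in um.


Step 1: Compute D*t = 1.8e-13 * 29398 = 5.29164e-09 cm^2
Step 2: sqrt(D*t) = 7.27437e-05 cm
Step 3: x = 2 * 7.27437e-05 cm = 1.454874e-04 cm
Step 4: Convert to um (1 cm = 1e4 um): x = 1.455 um


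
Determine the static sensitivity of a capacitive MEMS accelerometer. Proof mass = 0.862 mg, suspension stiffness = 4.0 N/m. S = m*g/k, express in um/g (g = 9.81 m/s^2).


Step 1: Convert mass: m = 0.862 mg = 8.62e-07 kg
Step 2: S = m * g / k = 8.62e-07 * 9.81 / 4.0
Step 3: S = 2.11e-06 m/g
Step 4: Convert to um/g: S = 2.114 um/g


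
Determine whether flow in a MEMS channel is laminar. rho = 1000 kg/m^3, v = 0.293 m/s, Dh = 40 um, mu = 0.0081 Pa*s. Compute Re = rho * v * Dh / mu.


Step 1: Convert Dh to meters: Dh = 40e-6 m
Step 2: Re = rho * v * Dh / mu
Re = 1000 * 0.293 * 40e-6 / 0.0081
Re = 1.447
Since Re = 1.447 is below ~2300, the flow is laminar.


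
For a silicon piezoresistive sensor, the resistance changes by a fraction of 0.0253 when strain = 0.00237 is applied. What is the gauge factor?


Step 1: Identify values.
dR/R = 0.0253, strain = 0.00237
Step 2: GF = (dR/R) / strain = 0.0253 / 0.00237
GF = 10.7


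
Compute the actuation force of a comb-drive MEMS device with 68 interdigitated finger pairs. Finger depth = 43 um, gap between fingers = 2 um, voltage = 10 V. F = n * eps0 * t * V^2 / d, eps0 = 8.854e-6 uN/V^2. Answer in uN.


Step 1: Parameters: n=68, eps0=8.854e-6 uN/V^2, t=43 um, V=10 V, d=2 um
Step 2: V^2 = 100
Step 3: F = 68 * 8.854e-6 * 43 * 100 / 2
F = 1.294 uN


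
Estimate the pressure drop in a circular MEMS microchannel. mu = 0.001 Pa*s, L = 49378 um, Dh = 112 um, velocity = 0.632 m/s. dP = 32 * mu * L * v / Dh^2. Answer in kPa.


Step 1: Convert to SI: L = 49378e-6 m, Dh = 112e-6 m
Step 2: dP = 32 * 0.001 * 49378e-6 * 0.632 / (112e-6)^2
Step 3: dP = 79609.43 Pa
Step 4: Convert to kPa: dP = 79.61 kPa


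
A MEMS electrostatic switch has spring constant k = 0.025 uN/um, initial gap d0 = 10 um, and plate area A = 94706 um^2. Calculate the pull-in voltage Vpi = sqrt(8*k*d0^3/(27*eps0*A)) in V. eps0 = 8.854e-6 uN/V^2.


Step 1: Compute numerator: 8 * k * d0^3 = 8 * 0.025 * 10^3 = 200.0
Step 2: Compute denominator: 27 * eps0 * A = 27 * 8.854e-6 * 94706 = 22.640227
Step 3: Vpi = sqrt(200.0 / 22.640227)
Vpi = 2.97 V


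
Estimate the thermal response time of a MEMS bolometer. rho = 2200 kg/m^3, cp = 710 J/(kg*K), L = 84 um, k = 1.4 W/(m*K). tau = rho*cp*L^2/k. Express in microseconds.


Step 1: Convert L to m: L = 84e-6 m
Step 2: L^2 = (84e-6)^2 = 7.056e-09 m^2
Step 3: tau = 2200 * 710 * 7.056e-09 / 1.4 = 7.87248e-03 s
Step 4: Convert to microseconds (multiply by 1e6).
tau = 7872.48 us


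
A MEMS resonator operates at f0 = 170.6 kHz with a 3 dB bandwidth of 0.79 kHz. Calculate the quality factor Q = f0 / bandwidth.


Step 1: Q = f0 / bandwidth
Step 2: Q = 170.6 / 0.79
Q = 215.9


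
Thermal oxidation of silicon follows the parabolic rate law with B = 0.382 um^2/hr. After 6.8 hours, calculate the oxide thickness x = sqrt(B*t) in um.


Step 1: Compute B*t = 0.382 * 6.8 = 2.5976
Step 2: x = sqrt(2.5976)
x = 1.612 um


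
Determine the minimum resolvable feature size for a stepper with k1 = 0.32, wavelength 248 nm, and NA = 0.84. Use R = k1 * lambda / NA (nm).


Step 1: Identify values: k1 = 0.32, lambda = 248 nm, NA = 0.84
Step 2: R = k1 * lambda / NA
R = 0.32 * 248 / 0.84
R = 94.5 nm


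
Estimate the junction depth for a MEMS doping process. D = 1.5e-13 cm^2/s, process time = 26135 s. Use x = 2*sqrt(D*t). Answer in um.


Step 1: Compute D*t = 1.5e-13 * 26135 = 3.92025e-09 cm^2
Step 2: sqrt(D*t) = 6.26119e-05 cm
Step 3: x = 2 * 6.26119e-05 cm = 1.252238e-04 cm
Step 4: Convert to um (1 cm = 1e4 um): x = 1.252 um


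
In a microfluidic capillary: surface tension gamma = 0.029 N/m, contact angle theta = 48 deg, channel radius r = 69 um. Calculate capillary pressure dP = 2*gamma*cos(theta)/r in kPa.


Step 1: cos(48 deg) = 0.6691
Step 2: Convert r to m: r = 69e-6 m
Step 3: dP = 2 * 0.029 * 0.6691 / 69e-6 = 562.4 Pa
Step 4: Convert Pa to kPa (divide by 1000).
dP = 0.56 kPa


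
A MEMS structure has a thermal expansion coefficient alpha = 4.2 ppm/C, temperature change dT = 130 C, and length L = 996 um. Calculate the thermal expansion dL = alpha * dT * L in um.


Step 1: Convert CTE: alpha = 4.2 ppm/C = 4.2e-6 /C
Step 2: dL = 4.2e-6 * 130 * 996
dL = 0.5438 um


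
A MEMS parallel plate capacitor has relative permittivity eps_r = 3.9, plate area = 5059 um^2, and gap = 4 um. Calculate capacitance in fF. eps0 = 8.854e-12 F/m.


Step 1: Convert area to m^2: A = 5059e-12 m^2
Step 2: Convert gap to m: d = 4e-6 m
Step 3: C = eps0 * eps_r * A / d
C = 8.854e-12 * 3.9 * 5059e-12 / 4e-6
Step 4: Convert to fF (multiply by 1e15).
C = 43.67 fF


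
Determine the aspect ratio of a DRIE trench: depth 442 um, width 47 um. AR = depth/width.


Step 1: AR = depth / width
Step 2: AR = 442 / 47
AR = 9.4


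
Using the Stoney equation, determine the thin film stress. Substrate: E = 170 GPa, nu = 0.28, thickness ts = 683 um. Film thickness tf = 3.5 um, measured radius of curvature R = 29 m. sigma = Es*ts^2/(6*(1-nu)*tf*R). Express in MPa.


Step 1: Compute numerator: Es * ts^2 = 170 * 683^2 = 79303130 (GPa*um^2)
Step 2: Compute denominator (R in um): 6*(1-nu)*tf*R = 6*0.72*3.5*29e6 = 438480000.0 (um^2)
Step 3: sigma (GPa) = 79303130 / 438480000.0 = 1.80859e-01 GPa
Step 4: Convert to MPa (x1000): sigma = 180.9 MPa


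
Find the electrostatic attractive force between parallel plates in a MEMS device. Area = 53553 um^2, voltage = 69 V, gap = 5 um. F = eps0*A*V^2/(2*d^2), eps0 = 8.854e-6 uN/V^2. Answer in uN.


Step 1: Identify parameters.
eps0 = 8.854e-6 uN/V^2, A = 53553 um^2, V = 69 V, d = 5 um
Step 2: Compute V^2 = 69^2 = 4761
Step 3: Compute d^2 = 5^2 = 25
Step 4: F = 0.5 * 8.854e-6 * 53553 * 4761 / 25
F = 45.149 uN


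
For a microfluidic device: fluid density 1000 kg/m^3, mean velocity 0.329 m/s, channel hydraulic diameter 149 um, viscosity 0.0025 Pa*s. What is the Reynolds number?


Step 1: Convert Dh to meters: Dh = 149e-6 m
Step 2: Re = rho * v * Dh / mu
Re = 1000 * 0.329 * 149e-6 / 0.0025
Re = 19.608


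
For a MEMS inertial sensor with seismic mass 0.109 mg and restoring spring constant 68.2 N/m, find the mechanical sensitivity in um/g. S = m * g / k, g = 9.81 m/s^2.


Step 1: Convert mass: m = 0.109 mg = 1.09e-07 kg
Step 2: S = m * g / k = 1.09e-07 * 9.81 / 68.2
Step 3: S = 1.57e-08 m/g
Step 4: Convert to um/g: S = 0.016 um/g


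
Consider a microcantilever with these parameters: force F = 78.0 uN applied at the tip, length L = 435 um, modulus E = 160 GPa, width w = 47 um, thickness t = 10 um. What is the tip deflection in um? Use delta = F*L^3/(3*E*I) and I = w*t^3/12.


Step 1: Calculate the second moment of area.
I = w * t^3 / 12 = 47 * 10^3 / 12 = 3916.6667 um^4
Step 2: Convert E to consistent units (1 GPa = 1000 uN/um^2).
E = 160 GPa = 160000 uN/um^2
Step 3: Calculate tip deflection.
delta = F * L^3 / (3 * E * I)
delta = 78.0 * 435^3 / (3 * 160000 * 3916.6667)
delta = 3.4151 um


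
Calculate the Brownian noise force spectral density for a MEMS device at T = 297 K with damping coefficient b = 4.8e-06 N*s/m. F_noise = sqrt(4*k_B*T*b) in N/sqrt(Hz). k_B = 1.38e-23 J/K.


Step 1: Compute 4 * k_B * T * b
= 4 * 1.38e-23 * 297 * 4.8e-06
= 7.8693e-26 N^2/Hz
Step 2: F_noise = sqrt(7.8693e-26)
F_noise = 2.81e-13 N/sqrt(Hz)


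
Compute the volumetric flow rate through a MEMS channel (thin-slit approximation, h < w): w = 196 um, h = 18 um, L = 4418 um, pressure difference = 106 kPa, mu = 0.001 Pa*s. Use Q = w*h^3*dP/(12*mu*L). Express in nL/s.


Step 1: Convert all dimensions to SI (meters).
w = 196e-6 m, h = 18e-6 m, L = 4418e-6 m, dP = 106e3 Pa
Step 2: Q = w * h^3 * dP / (12 * mu * L)
Q = 196e-6 * (18e-6)^3 * 106e3 / (12 * 0.001 * 4418e-6) = 2.28545405e-09 m^3/s
Step 3: Convert Q from m^3/s to nL/s (1 m^3 = 1e12 nL, so multiply by 1e12).
Q = 2285.454 nL/s


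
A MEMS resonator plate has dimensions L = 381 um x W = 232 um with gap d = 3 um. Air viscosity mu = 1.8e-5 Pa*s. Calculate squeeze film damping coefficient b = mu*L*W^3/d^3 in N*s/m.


Step 1: Convert to SI.
L = 381e-6 m, W = 232e-6 m, d = 3e-6 m
Step 2: W^3 = (232e-6)^3 = 1.25e-11 m^3
Step 3: d^3 = (3e-6)^3 = 2.70e-17 m^3
Step 4: b = 1.8e-5 * 381e-6 * 1.25e-11 / 2.70e-17
b = 3.17e-03 N*s/m


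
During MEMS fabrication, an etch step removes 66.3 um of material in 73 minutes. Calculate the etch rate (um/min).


Step 1: Etch rate = depth / time
Step 2: rate = 66.3 / 73
rate = 0.908 um/min


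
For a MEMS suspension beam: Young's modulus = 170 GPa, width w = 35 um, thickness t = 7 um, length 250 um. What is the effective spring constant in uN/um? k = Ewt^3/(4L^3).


Step 1: Convert E to consistent units (1 GPa = 1000 uN/um^2).
E = 170 GPa = 170000 uN/um^2
Step 2: Compute t^3 = 7^3 = 343
Step 3: Compute L^3 = 250^3 = 15625000
Step 4: k = 170000 * 35 * 343 / (4 * 15625000)
k = 32.6536 uN/um


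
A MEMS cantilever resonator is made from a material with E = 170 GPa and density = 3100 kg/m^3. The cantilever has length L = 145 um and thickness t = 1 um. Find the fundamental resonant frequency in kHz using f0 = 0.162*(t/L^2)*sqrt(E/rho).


Step 1: Convert units to SI.
t_SI = 1e-6 m, L_SI = 145e-6 m
Step 2: Calculate sqrt(E/rho).
sqrt(170e9 / 3100) = 7405.32 m/s
Step 3: Compute f0.
f0 = 0.162 * 1e-6 / (145e-6)^2 * 7405.32 = 57058.8 Hz = 57.06 kHz


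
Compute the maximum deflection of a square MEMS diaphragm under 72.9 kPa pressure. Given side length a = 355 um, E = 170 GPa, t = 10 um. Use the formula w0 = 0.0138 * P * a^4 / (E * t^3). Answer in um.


Step 1: Convert pressure to compatible units (E is in GPa, so P in GPa).
P = 72.9 kPa = 72.9e-6 GPa
Step 2: Compute numerator: 0.0138 * P * a^4.
a^4 = 355^4 = 15882300625
numerator = 0.0138 * 72.9e-6 * 15882300625 = 1.598e+04
Step 3: Compute denominator: E * t^3 = 170 * 10^3 = 170000
Step 4: w0 = numerator / denominator = 1.598e+04 / 170000 = 0.094 um


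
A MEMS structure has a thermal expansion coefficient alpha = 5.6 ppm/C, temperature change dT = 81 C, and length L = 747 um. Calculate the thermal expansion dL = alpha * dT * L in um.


Step 1: Convert CTE: alpha = 5.6 ppm/C = 5.6e-6 /C
Step 2: dL = 5.6e-6 * 81 * 747
dL = 0.3388 um


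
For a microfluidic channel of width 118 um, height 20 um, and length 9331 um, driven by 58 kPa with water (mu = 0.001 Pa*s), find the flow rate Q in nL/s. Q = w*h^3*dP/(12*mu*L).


Step 1: Convert all dimensions to SI (meters).
w = 118e-6 m, h = 20e-6 m, L = 9331e-6 m, dP = 58e3 Pa
Step 2: Q = w * h^3 * dP / (12 * mu * L)
Q = 118e-6 * (20e-6)^3 * 58e3 / (12 * 0.001 * 9331e-6) = 4.8897939e-10 m^3/s
Step 3: Convert Q from m^3/s to nL/s (1 m^3 = 1e12 nL, so multiply by 1e12).
Q = 488.979 nL/s


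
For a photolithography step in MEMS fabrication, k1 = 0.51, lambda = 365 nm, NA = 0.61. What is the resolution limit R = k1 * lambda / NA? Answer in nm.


Step 1: Identify values: k1 = 0.51, lambda = 365 nm, NA = 0.61
Step 2: R = k1 * lambda / NA
R = 0.51 * 365 / 0.61
R = 305.2 nm


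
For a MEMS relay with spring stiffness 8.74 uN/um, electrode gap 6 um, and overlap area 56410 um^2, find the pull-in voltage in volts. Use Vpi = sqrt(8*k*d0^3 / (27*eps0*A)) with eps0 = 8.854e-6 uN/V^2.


Step 1: Compute numerator: 8 * k * d0^3 = 8 * 8.74 * 6^3 = 15102.72
Step 2: Compute denominator: 27 * eps0 * A = 27 * 8.854e-6 * 56410 = 13.485262
Step 3: Vpi = sqrt(15102.72 / 13.485262)
Vpi = 33.47 V


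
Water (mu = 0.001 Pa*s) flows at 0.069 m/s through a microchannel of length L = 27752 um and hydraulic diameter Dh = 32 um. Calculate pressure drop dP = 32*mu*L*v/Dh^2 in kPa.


Step 1: Convert to SI: L = 27752e-6 m, Dh = 32e-6 m
Step 2: dP = 32 * 0.001 * 27752e-6 * 0.069 / (32e-6)^2
Step 3: dP = 59840.25 Pa
Step 4: Convert to kPa: dP = 59.84 kPa


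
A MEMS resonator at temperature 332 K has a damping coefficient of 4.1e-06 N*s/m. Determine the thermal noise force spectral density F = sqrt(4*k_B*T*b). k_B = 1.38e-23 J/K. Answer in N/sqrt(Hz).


Step 1: Compute 4 * k_B * T * b
= 4 * 1.38e-23 * 332 * 4.1e-06
= 7.5138e-26 N^2/Hz
Step 2: F_noise = sqrt(7.5138e-26)
F_noise = 2.74e-13 N/sqrt(Hz)


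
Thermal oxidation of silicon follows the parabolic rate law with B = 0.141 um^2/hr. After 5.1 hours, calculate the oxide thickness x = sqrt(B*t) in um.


Step 1: Compute B*t = 0.141 * 5.1 = 0.7191
Step 2: x = sqrt(0.7191)
x = 0.848 um


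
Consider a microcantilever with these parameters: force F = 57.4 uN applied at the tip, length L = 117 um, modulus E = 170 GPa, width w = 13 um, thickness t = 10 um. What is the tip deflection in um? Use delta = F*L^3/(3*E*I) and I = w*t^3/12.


Step 1: Calculate the second moment of area.
I = w * t^3 / 12 = 13 * 10^3 / 12 = 1083.3333 um^4
Step 2: Convert E to consistent units (1 GPa = 1000 uN/um^2).
E = 170 GPa = 170000 uN/um^2
Step 3: Calculate tip deflection.
delta = F * L^3 / (3 * E * I)
delta = 57.4 * 117^3 / (3 * 170000 * 1083.3333)
delta = 0.1664 um


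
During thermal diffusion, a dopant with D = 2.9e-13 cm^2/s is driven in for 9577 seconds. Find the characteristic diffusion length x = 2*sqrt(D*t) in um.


Step 1: Compute D*t = 2.9e-13 * 9577 = 2.77733e-09 cm^2
Step 2: sqrt(D*t) = 5.27004e-05 cm
Step 3: x = 2 * 5.27004e-05 cm = 1.054008e-04 cm
Step 4: Convert to um (1 cm = 1e4 um): x = 1.054 um


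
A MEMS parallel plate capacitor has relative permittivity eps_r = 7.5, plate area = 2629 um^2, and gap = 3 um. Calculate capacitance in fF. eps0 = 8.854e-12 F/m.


Step 1: Convert area to m^2: A = 2629e-12 m^2
Step 2: Convert gap to m: d = 3e-6 m
Step 3: C = eps0 * eps_r * A / d
C = 8.854e-12 * 7.5 * 2629e-12 / 3e-6
Step 4: Convert to fF (multiply by 1e15).
C = 58.19 fF


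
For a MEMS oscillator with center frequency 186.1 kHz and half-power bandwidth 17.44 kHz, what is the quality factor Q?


Step 1: Q = f0 / bandwidth
Step 2: Q = 186.1 / 17.44
Q = 10.7


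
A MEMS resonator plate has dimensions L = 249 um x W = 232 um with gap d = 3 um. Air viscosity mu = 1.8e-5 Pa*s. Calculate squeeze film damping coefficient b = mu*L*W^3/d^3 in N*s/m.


Step 1: Convert to SI.
L = 249e-6 m, W = 232e-6 m, d = 3e-6 m
Step 2: W^3 = (232e-6)^3 = 1.25e-11 m^3
Step 3: d^3 = (3e-6)^3 = 2.70e-17 m^3
Step 4: b = 1.8e-5 * 249e-6 * 1.25e-11 / 2.70e-17
b = 2.07e-03 N*s/m


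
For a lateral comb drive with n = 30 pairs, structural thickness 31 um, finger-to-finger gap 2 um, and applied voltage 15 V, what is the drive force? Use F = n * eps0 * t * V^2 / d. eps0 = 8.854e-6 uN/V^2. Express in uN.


Step 1: Parameters: n=30, eps0=8.854e-6 uN/V^2, t=31 um, V=15 V, d=2 um
Step 2: V^2 = 225
Step 3: F = 30 * 8.854e-6 * 31 * 225 / 2
F = 0.926 uN


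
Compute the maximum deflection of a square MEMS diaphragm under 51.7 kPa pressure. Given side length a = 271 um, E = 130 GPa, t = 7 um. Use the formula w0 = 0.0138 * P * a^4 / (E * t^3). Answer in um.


Step 1: Convert pressure to compatible units (E is in GPa, so P in GPa).
P = 51.7 kPa = 51.7e-6 GPa
Step 2: Compute numerator: 0.0138 * P * a^4.
a^4 = 271^4 = 5393580481
numerator = 0.0138 * 51.7e-6 * 5393580481 = 3.8481e+03
Step 3: Compute denominator: E * t^3 = 130 * 7^3 = 44590
Step 4: w0 = numerator / denominator = 3.8481e+03 / 44590 = 0.0863 um


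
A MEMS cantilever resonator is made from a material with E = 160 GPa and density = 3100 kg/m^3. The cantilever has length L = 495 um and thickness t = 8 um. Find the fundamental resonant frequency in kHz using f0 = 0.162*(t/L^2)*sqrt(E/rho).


Step 1: Convert units to SI.
t_SI = 8e-6 m, L_SI = 495e-6 m
Step 2: Calculate sqrt(E/rho).
sqrt(160e9 / 3100) = 7184.21 m/s
Step 3: Compute f0.
f0 = 0.162 * 8e-6 / (495e-6)^2 * 7184.21 = 37999.1 Hz = 38.0 kHz


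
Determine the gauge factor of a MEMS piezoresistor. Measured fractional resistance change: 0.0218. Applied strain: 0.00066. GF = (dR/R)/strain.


Step 1: Identify values.
dR/R = 0.0218, strain = 0.00066
Step 2: GF = (dR/R) / strain = 0.0218 / 0.00066
GF = 33.0


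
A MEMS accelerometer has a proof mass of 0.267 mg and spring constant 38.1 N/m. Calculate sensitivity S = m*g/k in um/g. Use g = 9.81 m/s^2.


Step 1: Convert mass: m = 0.267 mg = 2.67e-07 kg
Step 2: S = m * g / k = 2.67e-07 * 9.81 / 38.1
Step 3: S = 6.87e-08 m/g
Step 4: Convert to um/g: S = 0.069 um/g


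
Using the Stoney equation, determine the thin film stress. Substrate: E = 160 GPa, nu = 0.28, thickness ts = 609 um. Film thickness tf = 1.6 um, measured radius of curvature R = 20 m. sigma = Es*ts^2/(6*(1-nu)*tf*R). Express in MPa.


Step 1: Compute numerator: Es * ts^2 = 160 * 609^2 = 59340960 (GPa*um^2)
Step 2: Compute denominator (R in um): 6*(1-nu)*tf*R = 6*0.72*1.6*20e6 = 138240000.0 (um^2)
Step 3: sigma (GPa) = 59340960 / 138240000.0 = 4.2926e-01 GPa
Step 4: Convert to MPa (x1000): sigma = 429.3 MPa


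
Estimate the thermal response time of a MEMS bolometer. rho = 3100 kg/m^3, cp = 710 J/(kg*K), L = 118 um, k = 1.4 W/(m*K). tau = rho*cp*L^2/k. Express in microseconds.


Step 1: Convert L to m: L = 118e-6 m
Step 2: L^2 = (118e-6)^2 = 1.3924e-08 m^2
Step 3: tau = 3100 * 710 * 1.3924e-08 / 1.4 = 2.189051714e-02 s
Step 4: Convert to microseconds (multiply by 1e6).
tau = 21890.517 us


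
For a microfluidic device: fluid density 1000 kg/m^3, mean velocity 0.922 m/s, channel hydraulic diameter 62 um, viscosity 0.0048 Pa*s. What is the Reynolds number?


Step 1: Convert Dh to meters: Dh = 62e-6 m
Step 2: Re = rho * v * Dh / mu
Re = 1000 * 0.922 * 62e-6 / 0.0048
Re = 11.909


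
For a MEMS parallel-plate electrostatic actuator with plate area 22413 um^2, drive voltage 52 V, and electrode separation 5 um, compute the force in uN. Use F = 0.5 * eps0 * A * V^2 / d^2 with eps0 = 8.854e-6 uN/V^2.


Step 1: Identify parameters.
eps0 = 8.854e-6 uN/V^2, A = 22413 um^2, V = 52 V, d = 5 um
Step 2: Compute V^2 = 52^2 = 2704
Step 3: Compute d^2 = 5^2 = 25
Step 4: F = 0.5 * 8.854e-6 * 22413 * 2704 / 25
F = 10.732 uN


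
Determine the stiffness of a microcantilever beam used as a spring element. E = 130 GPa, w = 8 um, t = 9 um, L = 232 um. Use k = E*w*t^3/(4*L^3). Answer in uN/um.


Step 1: Convert E to consistent units (1 GPa = 1000 uN/um^2).
E = 130 GPa = 130000 uN/um^2
Step 2: Compute t^3 = 9^3 = 729
Step 3: Compute L^3 = 232^3 = 12487168
Step 4: k = 130000 * 8 * 729 / (4 * 12487168)
k = 15.1788 uN/um


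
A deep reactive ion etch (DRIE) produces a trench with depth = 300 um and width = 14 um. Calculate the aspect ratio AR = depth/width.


Step 1: AR = depth / width
Step 2: AR = 300 / 14
AR = 21.4


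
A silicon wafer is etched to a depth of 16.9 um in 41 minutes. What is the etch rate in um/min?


Step 1: Etch rate = depth / time
Step 2: rate = 16.9 / 41
rate = 0.412 um/min


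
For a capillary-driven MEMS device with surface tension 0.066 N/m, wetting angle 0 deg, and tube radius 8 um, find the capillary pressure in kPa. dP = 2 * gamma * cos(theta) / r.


Step 1: cos(0 deg) = 1.0
Step 2: Convert r to m: r = 8e-6 m
Step 3: dP = 2 * 0.066 * 1.0 / 8e-6 = 16500.0 Pa
Step 4: Convert Pa to kPa (divide by 1000).
dP = 16.5 kPa


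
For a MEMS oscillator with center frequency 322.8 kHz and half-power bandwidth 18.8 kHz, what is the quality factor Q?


Step 1: Q = f0 / bandwidth
Step 2: Q = 322.8 / 18.8
Q = 17.2


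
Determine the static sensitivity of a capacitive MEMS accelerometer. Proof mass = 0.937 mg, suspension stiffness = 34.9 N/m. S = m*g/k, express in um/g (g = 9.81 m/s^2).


Step 1: Convert mass: m = 0.937 mg = 9.37e-07 kg
Step 2: S = m * g / k = 9.37e-07 * 9.81 / 34.9
Step 3: S = 2.63e-07 m/g
Step 4: Convert to um/g: S = 0.263 um/g


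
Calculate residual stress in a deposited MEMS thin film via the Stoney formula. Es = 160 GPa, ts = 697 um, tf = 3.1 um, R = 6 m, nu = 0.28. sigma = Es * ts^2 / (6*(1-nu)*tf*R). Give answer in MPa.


Step 1: Compute numerator: Es * ts^2 = 160 * 697^2 = 77729440 (GPa*um^2)
Step 2: Compute denominator (R in um): 6*(1-nu)*tf*R = 6*0.72*3.1*6e6 = 80352000.0 (um^2)
Step 3: sigma (GPa) = 77729440 / 80352000.0 = 9.67362e-01 GPa
Step 4: Convert to MPa (x1000): sigma = 967.4 MPa


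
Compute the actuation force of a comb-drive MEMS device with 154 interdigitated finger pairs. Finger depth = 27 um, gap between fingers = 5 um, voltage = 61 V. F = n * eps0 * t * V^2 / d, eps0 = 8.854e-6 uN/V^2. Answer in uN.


Step 1: Parameters: n=154, eps0=8.854e-6 uN/V^2, t=27 um, V=61 V, d=5 um
Step 2: V^2 = 3721
Step 3: F = 154 * 8.854e-6 * 27 * 3721 / 5
F = 27.398 uN


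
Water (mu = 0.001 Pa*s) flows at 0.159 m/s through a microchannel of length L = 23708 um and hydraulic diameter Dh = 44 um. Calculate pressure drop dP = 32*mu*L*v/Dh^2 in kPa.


Step 1: Convert to SI: L = 23708e-6 m, Dh = 44e-6 m
Step 2: dP = 32 * 0.001 * 23708e-6 * 0.159 / (44e-6)^2
Step 3: dP = 62306.98 Pa
Step 4: Convert to kPa: dP = 62.31 kPa


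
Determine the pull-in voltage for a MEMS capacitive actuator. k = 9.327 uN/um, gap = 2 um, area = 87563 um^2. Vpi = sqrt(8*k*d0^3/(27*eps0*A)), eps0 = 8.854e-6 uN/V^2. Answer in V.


Step 1: Compute numerator: 8 * k * d0^3 = 8 * 9.327 * 2^3 = 596.928
Step 2: Compute denominator: 27 * eps0 * A = 27 * 8.854e-6 * 87563 = 20.932636
Step 3: Vpi = sqrt(596.928 / 20.932636)
Vpi = 5.34 V
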